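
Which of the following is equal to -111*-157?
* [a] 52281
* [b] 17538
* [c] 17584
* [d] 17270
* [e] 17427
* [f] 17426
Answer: e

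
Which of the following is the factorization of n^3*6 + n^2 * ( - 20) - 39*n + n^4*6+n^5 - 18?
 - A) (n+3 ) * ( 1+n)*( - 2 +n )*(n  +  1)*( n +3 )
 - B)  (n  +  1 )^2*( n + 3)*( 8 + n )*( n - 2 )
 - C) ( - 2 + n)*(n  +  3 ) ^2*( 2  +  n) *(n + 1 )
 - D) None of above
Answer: A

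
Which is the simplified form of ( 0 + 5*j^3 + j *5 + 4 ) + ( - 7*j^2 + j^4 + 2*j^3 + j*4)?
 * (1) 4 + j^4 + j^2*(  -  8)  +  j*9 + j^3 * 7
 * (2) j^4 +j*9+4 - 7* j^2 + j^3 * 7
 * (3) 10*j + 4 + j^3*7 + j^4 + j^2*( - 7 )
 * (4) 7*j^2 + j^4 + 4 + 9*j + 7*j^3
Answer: 2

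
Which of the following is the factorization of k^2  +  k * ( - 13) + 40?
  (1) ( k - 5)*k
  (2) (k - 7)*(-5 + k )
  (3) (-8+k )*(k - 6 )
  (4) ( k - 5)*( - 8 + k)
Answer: 4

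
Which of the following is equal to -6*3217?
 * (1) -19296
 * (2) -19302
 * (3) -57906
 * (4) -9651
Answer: 2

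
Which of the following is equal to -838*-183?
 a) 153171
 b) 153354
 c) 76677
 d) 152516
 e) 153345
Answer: b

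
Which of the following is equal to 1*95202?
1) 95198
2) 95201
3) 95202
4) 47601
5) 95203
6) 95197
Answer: 3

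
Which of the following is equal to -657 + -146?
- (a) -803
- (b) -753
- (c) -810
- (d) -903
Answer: a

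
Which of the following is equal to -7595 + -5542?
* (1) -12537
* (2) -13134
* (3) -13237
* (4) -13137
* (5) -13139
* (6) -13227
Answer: 4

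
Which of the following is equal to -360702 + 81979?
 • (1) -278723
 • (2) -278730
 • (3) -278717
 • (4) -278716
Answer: 1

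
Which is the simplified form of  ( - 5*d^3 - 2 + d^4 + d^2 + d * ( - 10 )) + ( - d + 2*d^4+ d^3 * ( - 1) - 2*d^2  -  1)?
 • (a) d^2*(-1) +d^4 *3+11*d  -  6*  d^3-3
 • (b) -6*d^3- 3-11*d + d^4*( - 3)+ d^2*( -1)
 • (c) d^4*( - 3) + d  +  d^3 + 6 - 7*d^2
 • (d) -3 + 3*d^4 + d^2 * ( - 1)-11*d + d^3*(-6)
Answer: d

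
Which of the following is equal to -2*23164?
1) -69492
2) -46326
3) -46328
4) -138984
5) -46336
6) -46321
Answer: 3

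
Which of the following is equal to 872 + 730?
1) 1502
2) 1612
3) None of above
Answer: 3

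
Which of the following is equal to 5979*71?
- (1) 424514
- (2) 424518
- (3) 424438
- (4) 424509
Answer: 4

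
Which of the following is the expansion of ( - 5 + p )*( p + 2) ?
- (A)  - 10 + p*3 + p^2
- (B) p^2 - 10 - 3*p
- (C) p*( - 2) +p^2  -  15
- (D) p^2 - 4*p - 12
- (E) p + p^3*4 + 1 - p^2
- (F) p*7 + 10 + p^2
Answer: B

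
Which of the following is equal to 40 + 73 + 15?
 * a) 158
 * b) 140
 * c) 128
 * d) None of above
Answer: c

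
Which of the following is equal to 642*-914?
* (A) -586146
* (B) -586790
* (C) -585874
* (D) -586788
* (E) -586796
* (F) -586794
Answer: D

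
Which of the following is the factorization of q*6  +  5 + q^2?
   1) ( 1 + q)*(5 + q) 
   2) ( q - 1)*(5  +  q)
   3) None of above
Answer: 1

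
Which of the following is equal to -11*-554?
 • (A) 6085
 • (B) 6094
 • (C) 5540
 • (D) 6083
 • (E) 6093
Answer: B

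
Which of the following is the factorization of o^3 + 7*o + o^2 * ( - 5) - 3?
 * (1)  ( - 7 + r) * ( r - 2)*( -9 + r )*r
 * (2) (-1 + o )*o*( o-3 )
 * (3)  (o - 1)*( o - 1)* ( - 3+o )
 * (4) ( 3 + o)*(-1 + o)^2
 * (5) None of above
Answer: 3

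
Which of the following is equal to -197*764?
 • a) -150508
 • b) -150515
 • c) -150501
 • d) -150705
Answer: a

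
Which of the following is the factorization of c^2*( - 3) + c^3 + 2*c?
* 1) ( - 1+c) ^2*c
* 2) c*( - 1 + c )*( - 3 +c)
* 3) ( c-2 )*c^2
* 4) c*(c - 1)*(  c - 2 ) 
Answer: 4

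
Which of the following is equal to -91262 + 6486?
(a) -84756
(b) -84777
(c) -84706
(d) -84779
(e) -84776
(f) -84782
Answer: e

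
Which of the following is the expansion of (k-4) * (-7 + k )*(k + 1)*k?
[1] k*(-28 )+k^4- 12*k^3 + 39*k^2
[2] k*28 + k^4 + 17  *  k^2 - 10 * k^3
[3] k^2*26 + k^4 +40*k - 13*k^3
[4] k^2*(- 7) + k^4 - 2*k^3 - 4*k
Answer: 2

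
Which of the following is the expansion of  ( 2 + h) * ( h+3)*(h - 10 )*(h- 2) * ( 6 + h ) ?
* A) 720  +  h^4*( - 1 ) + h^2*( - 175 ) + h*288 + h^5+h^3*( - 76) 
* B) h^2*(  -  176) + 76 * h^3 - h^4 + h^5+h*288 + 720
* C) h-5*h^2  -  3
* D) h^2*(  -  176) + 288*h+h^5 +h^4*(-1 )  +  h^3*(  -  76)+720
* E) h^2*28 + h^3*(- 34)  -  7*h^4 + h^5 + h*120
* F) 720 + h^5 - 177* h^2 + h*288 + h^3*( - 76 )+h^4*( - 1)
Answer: D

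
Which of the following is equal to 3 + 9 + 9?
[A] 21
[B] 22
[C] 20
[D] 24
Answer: A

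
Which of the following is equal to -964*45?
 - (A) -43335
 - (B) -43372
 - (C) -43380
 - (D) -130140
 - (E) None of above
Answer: C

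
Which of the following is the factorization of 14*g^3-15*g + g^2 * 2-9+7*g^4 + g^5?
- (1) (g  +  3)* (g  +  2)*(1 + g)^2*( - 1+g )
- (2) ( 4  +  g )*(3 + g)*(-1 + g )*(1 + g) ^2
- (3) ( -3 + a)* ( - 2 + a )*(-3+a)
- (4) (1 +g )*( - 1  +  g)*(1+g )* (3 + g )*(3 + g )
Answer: 4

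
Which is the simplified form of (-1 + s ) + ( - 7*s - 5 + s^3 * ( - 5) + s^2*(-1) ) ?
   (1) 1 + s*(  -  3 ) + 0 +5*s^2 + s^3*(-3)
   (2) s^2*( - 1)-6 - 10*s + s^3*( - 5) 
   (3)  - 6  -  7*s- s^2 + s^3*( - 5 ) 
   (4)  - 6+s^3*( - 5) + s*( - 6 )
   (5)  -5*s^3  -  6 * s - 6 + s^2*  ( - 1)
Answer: 5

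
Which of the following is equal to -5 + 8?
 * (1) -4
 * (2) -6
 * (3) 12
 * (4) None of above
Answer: 4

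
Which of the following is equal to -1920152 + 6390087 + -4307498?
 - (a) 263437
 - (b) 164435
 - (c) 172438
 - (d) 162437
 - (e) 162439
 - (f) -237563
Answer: d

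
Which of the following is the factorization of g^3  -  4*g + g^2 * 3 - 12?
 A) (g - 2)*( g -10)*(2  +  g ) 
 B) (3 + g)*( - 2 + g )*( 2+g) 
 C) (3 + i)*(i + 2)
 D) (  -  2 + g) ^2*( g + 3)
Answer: B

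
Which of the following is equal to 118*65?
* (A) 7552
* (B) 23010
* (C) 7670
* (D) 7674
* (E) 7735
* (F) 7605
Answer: C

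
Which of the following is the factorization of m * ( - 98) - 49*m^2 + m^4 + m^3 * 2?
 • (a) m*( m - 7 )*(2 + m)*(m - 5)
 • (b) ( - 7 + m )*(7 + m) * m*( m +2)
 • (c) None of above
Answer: b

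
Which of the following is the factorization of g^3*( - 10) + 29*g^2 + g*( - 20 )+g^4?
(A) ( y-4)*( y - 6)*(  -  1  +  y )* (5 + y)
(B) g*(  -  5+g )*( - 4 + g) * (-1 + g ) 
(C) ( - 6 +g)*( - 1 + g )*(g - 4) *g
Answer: B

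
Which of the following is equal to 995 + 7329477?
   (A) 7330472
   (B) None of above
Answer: A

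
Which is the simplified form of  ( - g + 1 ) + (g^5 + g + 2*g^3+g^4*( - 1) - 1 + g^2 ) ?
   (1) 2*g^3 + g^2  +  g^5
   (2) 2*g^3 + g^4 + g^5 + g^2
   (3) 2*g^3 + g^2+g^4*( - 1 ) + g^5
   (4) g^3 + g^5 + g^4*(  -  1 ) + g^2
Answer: 3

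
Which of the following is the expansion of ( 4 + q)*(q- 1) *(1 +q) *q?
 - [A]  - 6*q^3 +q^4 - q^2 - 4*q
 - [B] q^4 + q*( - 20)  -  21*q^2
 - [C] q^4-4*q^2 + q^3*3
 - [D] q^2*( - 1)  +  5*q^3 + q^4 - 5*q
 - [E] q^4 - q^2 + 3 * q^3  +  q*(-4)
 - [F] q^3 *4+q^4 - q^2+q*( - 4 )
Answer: F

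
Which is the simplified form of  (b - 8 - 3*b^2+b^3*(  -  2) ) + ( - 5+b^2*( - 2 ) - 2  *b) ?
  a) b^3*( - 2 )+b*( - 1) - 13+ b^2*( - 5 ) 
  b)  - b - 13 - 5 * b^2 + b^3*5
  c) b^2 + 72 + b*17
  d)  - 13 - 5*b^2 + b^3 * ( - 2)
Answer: a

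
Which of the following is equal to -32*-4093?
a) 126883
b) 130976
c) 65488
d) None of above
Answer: b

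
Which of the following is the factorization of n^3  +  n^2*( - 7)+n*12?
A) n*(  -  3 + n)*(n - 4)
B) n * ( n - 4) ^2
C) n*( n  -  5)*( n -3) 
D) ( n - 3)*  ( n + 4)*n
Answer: A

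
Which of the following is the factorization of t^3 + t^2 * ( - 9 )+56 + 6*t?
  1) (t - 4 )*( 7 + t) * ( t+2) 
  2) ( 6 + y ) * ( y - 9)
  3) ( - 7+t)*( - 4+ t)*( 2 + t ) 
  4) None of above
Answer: 3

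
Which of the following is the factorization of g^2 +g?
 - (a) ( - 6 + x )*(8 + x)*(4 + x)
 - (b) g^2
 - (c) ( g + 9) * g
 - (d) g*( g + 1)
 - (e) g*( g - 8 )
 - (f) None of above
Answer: d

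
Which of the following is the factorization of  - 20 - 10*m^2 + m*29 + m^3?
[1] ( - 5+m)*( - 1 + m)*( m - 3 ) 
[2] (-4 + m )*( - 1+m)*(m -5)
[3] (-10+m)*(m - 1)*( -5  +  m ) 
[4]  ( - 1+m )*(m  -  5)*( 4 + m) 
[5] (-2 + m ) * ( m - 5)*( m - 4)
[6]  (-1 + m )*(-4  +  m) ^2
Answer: 2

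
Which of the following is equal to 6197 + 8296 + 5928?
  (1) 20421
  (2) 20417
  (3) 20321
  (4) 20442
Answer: 1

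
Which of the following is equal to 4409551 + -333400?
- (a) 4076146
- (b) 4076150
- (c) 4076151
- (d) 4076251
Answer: c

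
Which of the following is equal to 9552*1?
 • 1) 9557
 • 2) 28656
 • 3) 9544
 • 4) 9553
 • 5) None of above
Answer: 5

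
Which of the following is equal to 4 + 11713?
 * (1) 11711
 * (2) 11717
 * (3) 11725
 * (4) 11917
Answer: 2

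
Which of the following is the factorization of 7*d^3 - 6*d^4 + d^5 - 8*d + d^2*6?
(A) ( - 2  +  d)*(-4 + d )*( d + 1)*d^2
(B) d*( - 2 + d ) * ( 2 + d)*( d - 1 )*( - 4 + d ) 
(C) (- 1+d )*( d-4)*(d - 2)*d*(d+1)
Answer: C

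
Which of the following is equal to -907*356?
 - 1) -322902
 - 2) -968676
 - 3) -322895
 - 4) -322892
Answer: 4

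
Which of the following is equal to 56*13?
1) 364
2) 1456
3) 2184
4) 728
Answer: 4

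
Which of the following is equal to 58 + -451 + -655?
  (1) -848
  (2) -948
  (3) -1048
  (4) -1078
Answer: 3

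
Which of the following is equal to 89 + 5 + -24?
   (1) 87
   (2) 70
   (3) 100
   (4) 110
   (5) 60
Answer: 2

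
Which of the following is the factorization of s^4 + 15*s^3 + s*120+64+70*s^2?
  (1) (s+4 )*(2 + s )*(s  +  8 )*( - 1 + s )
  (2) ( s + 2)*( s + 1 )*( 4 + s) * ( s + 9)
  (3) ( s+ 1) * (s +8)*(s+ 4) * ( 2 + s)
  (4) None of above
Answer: 3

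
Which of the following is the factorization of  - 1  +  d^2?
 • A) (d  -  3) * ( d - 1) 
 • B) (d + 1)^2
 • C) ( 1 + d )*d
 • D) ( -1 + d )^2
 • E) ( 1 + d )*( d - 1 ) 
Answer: E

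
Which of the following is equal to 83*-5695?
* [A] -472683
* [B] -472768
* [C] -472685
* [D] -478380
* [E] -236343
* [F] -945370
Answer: C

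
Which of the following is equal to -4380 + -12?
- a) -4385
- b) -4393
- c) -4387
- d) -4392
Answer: d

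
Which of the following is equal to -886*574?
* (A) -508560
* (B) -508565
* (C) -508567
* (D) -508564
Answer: D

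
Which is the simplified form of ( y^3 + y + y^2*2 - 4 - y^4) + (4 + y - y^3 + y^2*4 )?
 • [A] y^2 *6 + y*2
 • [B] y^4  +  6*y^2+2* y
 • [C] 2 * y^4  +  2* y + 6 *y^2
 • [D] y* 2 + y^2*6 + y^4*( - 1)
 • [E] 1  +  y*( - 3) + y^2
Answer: D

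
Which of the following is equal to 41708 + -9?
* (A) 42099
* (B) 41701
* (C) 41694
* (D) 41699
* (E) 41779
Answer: D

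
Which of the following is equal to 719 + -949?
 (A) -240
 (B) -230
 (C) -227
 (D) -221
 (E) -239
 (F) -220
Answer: B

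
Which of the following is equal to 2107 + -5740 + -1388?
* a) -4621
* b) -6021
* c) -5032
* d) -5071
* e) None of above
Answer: e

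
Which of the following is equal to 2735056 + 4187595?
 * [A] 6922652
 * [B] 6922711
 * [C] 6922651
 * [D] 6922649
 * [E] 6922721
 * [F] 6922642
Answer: C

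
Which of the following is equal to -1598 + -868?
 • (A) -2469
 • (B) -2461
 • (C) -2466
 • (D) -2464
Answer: C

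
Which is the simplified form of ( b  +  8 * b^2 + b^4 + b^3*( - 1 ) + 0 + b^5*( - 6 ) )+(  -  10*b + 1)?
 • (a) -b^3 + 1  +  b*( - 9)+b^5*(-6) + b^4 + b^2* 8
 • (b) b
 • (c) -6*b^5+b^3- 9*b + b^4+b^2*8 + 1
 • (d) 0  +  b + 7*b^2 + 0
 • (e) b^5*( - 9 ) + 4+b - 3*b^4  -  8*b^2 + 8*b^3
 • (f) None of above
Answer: a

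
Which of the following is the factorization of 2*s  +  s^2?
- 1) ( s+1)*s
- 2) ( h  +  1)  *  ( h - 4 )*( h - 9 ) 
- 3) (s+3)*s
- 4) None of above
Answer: 4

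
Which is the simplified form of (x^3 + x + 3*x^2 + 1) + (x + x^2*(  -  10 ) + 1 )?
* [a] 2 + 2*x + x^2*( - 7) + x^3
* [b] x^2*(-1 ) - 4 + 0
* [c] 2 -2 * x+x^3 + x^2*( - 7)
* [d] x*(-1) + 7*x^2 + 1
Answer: a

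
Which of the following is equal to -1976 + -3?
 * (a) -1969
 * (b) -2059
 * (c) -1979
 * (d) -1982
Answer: c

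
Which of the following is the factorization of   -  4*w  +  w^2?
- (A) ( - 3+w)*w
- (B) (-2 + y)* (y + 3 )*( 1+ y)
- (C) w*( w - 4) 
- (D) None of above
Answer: C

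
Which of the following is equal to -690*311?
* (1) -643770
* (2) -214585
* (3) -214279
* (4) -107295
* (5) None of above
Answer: 5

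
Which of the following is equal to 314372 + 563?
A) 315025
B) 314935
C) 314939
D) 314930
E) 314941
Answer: B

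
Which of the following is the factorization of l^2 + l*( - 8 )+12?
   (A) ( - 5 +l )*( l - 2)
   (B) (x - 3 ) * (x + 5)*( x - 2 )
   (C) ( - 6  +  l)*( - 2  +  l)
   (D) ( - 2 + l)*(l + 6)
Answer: C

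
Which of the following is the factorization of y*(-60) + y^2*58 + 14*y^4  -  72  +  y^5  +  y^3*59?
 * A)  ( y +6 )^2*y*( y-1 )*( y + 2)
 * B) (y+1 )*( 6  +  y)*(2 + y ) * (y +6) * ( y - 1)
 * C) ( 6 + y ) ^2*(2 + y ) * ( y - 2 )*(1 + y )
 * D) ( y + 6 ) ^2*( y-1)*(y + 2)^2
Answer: B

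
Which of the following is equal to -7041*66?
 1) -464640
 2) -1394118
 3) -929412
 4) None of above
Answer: 4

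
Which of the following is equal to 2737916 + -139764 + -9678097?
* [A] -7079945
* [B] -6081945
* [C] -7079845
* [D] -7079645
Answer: A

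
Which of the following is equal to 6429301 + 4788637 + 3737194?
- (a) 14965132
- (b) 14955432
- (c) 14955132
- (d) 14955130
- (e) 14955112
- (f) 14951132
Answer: c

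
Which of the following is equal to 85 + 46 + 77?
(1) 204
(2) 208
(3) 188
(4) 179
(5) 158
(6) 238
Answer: 2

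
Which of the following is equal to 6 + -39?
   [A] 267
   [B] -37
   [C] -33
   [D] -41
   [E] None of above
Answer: C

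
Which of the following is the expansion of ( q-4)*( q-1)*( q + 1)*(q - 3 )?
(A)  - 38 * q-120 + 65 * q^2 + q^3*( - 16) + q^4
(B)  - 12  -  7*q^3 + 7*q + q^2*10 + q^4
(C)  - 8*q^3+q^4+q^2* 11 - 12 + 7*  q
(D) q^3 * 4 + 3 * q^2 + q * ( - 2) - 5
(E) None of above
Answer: E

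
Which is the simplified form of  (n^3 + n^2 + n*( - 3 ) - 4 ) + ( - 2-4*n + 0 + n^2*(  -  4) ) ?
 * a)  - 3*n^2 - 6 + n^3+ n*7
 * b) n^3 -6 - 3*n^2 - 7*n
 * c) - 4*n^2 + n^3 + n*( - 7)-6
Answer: b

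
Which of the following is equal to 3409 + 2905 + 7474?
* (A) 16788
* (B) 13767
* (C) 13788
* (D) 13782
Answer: C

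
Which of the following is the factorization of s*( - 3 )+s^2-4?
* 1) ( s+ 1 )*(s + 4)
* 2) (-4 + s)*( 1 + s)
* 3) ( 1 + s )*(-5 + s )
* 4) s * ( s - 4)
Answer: 2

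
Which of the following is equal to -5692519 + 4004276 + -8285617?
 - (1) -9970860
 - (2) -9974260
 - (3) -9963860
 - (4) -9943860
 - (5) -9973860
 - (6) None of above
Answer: 5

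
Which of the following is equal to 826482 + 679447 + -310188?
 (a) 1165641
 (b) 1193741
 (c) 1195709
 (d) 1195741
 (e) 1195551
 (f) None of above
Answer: d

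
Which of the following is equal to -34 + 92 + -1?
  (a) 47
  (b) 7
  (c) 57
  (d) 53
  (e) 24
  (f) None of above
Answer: c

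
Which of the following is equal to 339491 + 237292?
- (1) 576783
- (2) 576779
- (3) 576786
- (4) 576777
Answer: 1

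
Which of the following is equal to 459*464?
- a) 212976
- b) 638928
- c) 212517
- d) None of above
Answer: a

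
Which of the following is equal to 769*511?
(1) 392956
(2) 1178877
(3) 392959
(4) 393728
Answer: 3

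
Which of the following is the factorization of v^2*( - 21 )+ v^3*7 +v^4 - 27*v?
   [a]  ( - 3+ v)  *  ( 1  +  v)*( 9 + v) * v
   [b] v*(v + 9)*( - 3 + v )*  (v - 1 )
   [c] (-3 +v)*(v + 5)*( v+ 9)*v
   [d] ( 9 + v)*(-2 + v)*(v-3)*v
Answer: a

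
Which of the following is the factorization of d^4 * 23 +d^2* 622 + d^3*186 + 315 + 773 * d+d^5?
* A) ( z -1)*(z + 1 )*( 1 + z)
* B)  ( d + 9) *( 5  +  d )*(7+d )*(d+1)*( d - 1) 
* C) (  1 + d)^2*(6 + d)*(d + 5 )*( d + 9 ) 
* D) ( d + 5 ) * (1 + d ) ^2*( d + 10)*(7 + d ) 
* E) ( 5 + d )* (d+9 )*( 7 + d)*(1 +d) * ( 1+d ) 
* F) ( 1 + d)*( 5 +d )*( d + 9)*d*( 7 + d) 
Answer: E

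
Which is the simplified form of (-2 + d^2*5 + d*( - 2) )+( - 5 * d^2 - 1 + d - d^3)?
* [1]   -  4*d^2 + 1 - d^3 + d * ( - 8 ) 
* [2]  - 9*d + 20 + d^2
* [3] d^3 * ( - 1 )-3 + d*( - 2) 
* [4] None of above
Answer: 4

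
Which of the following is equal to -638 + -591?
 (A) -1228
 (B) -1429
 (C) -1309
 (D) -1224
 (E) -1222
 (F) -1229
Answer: F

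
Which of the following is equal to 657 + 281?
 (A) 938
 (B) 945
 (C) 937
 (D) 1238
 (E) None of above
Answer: A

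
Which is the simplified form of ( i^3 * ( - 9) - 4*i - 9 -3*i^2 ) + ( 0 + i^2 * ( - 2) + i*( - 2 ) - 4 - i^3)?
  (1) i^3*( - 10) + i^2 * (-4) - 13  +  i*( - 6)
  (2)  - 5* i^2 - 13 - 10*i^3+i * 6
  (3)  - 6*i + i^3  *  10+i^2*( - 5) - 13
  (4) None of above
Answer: 4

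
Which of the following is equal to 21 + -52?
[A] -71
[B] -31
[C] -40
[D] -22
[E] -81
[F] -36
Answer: B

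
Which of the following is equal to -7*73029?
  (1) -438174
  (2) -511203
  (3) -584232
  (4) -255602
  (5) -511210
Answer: 2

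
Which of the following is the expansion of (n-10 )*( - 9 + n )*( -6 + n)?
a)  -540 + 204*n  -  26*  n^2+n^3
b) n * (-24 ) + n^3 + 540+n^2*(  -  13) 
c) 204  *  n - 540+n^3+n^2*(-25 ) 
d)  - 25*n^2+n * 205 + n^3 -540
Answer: c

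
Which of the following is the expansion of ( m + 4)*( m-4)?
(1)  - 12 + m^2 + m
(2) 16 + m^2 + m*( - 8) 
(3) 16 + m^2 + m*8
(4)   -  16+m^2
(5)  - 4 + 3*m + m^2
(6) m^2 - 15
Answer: 4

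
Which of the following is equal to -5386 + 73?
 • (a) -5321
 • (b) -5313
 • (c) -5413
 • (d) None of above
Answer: b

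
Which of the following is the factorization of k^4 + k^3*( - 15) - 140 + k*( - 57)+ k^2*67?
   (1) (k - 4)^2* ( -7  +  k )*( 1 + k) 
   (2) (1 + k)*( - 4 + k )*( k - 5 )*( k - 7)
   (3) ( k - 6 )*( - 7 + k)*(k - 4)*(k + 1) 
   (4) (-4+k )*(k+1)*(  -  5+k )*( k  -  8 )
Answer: 2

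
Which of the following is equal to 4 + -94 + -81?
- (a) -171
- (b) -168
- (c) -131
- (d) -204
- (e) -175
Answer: a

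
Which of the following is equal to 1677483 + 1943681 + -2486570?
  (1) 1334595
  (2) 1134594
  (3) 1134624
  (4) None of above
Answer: 2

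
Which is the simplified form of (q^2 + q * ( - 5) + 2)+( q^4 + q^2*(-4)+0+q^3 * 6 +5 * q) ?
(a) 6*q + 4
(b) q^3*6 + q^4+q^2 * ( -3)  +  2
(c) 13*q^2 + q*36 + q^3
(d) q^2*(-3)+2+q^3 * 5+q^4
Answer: b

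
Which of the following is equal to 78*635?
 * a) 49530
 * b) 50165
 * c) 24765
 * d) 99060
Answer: a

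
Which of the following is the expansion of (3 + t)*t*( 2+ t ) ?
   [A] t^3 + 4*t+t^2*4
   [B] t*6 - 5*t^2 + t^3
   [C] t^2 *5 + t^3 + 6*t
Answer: C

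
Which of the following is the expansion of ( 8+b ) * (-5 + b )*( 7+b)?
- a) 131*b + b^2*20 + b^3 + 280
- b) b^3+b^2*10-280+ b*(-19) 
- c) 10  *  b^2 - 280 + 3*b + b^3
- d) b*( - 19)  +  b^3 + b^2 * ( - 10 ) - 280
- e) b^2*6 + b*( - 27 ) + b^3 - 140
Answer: b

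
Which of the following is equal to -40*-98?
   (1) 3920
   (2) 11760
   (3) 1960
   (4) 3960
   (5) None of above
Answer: 1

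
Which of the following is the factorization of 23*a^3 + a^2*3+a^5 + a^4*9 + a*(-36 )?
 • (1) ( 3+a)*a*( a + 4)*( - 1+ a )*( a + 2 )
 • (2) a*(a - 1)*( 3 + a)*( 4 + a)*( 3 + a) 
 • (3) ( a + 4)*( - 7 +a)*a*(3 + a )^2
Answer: 2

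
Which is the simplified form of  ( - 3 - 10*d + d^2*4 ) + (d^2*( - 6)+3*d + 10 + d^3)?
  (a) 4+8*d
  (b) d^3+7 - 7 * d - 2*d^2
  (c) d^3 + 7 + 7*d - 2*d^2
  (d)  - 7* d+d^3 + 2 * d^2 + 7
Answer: b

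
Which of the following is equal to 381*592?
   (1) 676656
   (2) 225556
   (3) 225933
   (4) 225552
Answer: 4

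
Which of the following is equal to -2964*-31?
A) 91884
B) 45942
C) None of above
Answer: A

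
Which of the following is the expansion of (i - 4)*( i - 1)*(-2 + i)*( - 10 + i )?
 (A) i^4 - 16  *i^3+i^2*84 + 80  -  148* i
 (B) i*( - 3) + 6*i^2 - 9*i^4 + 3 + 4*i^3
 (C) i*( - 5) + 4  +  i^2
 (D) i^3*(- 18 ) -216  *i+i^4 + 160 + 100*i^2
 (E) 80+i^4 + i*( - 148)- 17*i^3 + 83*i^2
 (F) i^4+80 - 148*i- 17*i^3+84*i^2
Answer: F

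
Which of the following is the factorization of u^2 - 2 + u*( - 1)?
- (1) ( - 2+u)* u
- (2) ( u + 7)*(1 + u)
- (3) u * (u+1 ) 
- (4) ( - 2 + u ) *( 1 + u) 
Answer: 4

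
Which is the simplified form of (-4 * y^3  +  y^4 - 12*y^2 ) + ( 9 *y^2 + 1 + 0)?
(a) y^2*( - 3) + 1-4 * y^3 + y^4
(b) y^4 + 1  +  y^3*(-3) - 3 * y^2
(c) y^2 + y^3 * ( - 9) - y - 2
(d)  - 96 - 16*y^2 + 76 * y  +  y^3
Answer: a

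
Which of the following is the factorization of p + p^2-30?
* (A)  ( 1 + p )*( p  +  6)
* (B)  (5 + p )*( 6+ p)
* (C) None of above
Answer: C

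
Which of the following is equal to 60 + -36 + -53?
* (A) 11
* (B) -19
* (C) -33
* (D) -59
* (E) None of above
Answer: E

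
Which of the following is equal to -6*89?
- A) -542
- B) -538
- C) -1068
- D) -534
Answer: D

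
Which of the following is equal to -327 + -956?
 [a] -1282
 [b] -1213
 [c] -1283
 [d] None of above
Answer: c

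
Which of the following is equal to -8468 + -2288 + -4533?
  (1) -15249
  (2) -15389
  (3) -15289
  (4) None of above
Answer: 3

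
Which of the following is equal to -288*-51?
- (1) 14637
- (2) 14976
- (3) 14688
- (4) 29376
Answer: 3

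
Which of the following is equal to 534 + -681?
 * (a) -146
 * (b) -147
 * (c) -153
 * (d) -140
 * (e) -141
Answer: b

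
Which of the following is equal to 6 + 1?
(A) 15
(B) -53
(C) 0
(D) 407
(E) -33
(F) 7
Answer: F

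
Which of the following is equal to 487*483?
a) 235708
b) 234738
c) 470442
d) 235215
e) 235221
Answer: e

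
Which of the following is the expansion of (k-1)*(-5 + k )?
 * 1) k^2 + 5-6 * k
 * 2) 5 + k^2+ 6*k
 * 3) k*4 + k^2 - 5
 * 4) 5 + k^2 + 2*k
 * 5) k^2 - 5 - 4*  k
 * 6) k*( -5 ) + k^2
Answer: 1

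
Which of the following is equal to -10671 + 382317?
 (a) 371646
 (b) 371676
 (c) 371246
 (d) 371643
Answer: a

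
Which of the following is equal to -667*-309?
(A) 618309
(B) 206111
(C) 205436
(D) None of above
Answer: D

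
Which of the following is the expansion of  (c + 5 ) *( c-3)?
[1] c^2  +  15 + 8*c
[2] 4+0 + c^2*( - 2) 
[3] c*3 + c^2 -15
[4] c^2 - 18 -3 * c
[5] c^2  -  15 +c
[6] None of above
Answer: 6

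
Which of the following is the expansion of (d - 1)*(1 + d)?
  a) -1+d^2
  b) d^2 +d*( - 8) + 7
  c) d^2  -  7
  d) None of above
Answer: a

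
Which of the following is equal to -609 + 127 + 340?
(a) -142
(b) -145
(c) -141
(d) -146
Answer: a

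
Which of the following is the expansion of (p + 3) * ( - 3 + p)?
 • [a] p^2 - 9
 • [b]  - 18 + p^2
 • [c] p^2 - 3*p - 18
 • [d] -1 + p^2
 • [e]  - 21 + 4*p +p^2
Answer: a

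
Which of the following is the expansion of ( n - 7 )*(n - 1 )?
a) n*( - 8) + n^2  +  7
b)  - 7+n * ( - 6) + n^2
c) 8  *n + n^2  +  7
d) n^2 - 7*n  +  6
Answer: a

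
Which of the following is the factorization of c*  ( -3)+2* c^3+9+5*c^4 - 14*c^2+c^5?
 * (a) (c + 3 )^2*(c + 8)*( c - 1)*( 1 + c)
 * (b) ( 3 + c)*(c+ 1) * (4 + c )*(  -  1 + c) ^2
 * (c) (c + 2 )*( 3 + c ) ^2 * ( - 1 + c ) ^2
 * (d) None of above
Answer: d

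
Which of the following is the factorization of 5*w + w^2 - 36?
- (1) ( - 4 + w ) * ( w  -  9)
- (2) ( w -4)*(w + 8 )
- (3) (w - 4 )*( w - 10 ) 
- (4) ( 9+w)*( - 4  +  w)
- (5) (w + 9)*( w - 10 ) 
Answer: 4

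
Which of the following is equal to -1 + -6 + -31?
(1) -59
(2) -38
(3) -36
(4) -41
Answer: 2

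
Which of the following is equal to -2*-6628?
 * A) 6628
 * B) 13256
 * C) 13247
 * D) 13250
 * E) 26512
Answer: B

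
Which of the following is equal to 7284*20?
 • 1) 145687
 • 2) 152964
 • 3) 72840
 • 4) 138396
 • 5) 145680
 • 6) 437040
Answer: 5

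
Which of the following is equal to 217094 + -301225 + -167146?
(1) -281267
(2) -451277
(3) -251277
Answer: 3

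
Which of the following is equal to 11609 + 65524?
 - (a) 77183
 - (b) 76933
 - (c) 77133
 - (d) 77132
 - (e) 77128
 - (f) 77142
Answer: c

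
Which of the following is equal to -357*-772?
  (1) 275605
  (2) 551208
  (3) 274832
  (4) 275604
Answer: 4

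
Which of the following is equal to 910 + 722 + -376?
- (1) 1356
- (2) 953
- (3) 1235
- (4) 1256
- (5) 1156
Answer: 4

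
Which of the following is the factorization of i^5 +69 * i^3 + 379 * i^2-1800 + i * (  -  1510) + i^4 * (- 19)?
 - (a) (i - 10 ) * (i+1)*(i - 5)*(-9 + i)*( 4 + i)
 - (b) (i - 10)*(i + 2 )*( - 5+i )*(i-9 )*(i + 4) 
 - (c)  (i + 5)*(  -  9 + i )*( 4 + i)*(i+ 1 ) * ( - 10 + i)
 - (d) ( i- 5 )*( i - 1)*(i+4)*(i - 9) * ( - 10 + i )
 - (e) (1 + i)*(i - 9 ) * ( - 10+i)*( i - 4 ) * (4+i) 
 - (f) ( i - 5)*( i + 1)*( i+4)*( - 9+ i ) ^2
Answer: a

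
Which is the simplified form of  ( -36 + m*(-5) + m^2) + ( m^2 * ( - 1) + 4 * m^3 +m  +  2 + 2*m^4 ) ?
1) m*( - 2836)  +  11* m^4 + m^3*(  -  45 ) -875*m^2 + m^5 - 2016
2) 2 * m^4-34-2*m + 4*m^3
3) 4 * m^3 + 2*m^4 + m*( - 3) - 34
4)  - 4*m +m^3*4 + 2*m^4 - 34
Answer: 4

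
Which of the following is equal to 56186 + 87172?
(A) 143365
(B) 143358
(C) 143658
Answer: B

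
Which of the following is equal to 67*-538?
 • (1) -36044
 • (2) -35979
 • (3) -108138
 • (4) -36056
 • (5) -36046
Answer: 5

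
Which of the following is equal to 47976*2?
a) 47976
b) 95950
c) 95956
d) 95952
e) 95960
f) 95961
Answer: d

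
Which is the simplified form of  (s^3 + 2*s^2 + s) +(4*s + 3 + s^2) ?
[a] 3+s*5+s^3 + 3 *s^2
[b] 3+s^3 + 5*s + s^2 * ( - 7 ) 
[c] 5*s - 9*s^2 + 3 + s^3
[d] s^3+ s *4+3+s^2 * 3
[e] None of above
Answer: a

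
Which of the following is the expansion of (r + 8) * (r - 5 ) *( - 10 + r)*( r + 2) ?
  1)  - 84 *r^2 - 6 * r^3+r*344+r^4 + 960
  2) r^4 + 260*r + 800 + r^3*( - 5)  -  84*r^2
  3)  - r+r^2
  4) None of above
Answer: 2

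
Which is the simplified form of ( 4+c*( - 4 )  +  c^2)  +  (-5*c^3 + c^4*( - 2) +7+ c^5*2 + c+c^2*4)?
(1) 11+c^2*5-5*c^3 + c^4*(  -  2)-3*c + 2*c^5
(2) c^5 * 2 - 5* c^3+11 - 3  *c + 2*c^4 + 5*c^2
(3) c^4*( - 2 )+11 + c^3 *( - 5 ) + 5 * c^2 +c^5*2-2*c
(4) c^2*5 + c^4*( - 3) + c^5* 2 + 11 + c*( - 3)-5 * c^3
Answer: 1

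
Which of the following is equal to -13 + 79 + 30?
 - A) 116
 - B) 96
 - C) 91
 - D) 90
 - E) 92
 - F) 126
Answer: B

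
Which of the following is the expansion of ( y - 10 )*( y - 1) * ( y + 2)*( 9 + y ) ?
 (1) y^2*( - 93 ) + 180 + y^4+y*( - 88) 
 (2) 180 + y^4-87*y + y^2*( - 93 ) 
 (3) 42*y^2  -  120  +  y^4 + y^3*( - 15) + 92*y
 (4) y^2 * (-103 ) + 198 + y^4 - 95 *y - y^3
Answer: 1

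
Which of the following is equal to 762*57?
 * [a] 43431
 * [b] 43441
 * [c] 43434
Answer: c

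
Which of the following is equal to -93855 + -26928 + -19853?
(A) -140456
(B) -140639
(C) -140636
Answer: C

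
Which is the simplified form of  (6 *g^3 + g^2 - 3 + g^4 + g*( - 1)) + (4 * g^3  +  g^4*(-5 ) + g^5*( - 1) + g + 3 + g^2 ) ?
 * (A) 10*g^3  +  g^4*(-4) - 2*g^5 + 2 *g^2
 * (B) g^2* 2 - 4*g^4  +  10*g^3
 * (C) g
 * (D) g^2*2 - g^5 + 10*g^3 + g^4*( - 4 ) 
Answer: D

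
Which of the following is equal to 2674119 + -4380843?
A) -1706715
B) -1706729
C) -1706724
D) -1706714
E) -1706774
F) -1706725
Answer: C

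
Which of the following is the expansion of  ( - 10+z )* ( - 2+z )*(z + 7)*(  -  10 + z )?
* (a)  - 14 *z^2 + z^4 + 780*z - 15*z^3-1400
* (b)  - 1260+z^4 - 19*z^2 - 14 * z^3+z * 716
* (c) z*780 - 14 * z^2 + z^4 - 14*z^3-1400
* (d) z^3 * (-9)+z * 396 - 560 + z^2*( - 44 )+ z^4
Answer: a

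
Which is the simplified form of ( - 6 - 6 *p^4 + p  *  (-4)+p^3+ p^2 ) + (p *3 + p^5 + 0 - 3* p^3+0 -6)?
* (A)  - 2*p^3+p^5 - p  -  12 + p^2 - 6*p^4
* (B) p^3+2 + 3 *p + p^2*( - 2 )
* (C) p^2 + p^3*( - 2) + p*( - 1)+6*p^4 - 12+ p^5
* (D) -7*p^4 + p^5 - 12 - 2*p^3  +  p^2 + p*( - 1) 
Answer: A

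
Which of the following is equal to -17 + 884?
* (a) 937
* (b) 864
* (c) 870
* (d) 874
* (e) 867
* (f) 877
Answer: e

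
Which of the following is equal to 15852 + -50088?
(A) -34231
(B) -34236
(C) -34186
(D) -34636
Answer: B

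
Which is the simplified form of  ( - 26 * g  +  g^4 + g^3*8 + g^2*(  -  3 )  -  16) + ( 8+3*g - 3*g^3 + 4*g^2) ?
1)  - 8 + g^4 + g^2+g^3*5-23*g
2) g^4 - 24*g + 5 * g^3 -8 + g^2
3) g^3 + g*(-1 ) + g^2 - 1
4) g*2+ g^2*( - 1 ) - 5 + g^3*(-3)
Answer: 1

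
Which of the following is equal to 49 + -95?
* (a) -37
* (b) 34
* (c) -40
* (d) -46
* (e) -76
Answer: d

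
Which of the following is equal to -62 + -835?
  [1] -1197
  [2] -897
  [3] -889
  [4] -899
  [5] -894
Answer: 2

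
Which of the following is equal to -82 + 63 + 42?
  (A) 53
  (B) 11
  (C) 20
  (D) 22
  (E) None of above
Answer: E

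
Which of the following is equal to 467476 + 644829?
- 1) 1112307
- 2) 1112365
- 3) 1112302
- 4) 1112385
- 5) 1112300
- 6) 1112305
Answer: 6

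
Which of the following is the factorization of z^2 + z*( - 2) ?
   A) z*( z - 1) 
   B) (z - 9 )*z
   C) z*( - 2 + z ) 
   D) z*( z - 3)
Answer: C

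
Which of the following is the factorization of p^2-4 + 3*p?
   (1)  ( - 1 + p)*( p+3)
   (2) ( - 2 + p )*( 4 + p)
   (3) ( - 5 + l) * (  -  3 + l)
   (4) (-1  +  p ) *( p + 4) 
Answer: 4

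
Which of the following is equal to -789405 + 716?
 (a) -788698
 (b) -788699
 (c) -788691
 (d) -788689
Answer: d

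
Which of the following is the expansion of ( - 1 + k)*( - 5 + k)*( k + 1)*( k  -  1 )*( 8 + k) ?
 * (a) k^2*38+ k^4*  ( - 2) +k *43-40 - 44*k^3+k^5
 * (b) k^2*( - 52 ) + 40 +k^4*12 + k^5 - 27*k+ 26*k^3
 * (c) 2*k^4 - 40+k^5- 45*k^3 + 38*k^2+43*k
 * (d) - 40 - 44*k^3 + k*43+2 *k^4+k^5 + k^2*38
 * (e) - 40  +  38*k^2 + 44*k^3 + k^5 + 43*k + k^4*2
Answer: d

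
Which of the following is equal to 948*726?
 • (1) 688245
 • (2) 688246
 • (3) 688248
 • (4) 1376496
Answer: 3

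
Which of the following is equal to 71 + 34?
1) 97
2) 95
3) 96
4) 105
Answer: 4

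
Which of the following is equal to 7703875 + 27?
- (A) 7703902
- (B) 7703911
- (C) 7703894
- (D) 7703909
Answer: A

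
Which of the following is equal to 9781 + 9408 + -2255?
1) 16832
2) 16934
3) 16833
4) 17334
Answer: 2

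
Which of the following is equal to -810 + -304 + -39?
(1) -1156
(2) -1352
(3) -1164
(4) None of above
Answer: 4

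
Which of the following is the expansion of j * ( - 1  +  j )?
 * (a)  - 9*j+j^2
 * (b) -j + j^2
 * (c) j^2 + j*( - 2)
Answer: b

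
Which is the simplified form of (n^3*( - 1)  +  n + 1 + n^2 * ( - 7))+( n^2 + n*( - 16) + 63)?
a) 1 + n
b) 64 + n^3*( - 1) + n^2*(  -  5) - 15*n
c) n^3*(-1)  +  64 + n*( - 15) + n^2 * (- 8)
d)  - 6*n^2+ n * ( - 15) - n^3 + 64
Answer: d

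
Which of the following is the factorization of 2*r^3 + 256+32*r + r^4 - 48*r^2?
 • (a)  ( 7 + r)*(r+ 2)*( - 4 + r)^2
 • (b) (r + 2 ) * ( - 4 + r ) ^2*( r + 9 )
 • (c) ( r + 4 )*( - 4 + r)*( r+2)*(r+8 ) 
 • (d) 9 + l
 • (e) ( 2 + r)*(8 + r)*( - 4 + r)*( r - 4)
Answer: e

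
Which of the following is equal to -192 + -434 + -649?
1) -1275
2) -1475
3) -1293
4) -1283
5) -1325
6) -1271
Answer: 1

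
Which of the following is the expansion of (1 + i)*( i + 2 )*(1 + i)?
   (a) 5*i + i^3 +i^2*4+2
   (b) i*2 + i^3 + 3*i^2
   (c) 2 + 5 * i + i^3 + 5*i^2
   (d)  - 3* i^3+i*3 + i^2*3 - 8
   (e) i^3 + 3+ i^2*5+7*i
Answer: a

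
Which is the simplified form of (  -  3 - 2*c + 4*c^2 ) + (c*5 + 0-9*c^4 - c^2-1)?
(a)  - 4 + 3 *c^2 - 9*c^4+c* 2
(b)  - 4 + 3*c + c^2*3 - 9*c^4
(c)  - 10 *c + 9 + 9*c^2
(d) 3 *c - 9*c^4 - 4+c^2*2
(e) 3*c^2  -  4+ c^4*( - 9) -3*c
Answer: b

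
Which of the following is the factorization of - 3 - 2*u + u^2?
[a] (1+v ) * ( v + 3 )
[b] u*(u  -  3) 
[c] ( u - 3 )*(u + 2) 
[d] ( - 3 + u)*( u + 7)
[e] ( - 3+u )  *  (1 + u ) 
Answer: e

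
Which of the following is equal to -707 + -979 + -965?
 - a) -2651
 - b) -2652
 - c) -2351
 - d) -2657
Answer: a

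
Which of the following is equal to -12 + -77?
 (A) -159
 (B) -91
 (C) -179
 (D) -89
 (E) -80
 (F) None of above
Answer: D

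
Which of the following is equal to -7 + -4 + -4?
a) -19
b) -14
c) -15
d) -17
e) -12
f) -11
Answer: c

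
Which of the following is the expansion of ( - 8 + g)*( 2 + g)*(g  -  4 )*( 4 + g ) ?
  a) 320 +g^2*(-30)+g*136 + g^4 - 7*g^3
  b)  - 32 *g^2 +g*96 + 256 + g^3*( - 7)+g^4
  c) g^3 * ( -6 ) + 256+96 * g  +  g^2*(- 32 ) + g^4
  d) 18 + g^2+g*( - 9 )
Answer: c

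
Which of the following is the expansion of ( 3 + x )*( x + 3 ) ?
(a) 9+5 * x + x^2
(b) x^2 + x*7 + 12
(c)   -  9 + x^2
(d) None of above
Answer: d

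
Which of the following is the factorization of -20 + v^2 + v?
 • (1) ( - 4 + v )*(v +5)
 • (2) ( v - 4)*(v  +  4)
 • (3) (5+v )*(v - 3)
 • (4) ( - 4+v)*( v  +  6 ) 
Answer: 1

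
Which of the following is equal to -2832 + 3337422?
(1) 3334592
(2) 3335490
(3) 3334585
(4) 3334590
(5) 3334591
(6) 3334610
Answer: 4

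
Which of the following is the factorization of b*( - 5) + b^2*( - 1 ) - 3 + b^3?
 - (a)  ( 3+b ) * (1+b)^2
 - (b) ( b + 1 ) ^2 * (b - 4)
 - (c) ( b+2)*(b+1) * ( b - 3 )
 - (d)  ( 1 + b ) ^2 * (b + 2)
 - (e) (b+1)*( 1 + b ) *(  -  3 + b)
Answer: e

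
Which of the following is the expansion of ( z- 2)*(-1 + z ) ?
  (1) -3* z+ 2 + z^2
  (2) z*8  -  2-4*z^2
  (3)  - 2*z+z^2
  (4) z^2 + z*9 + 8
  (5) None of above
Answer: 1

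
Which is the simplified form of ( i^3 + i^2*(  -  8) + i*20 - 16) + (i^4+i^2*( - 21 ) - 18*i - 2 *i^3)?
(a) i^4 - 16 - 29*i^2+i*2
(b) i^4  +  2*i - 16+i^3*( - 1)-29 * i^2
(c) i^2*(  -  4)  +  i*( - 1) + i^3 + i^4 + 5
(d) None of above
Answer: b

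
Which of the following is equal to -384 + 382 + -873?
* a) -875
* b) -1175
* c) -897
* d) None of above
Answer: a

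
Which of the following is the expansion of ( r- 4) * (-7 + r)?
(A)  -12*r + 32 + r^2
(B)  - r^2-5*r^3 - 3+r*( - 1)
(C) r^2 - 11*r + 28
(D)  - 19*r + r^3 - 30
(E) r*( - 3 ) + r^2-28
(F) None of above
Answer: C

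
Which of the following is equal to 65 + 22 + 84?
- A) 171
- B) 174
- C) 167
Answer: A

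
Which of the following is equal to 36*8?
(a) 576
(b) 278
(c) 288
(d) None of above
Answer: c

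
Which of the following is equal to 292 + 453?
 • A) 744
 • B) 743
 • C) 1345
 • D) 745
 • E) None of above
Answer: D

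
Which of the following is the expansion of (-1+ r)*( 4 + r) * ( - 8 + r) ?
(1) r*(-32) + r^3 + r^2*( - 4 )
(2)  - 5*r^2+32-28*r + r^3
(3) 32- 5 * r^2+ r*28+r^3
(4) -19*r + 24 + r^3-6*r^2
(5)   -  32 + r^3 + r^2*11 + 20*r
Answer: 2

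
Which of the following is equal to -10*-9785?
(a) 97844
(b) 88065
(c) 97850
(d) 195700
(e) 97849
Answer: c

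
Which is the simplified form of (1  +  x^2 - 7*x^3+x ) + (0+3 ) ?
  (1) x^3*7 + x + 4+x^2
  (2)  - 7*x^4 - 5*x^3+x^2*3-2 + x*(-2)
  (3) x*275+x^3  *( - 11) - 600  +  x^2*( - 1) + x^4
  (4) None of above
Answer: 4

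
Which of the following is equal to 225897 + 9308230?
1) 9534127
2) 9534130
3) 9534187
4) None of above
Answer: 1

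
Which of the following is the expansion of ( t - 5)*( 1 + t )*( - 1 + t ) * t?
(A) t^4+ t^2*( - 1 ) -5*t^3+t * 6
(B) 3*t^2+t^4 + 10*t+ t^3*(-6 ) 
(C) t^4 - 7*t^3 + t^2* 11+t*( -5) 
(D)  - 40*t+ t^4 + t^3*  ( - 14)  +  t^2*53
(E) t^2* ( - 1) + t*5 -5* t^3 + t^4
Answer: E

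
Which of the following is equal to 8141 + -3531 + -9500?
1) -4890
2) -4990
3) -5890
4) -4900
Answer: 1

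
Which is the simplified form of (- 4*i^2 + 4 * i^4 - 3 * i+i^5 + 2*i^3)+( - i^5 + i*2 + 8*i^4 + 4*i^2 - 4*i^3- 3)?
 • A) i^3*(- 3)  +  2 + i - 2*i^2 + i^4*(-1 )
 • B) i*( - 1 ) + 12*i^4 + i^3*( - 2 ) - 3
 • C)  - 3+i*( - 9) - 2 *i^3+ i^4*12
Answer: B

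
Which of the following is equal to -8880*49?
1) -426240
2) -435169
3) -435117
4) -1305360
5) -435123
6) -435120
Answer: 6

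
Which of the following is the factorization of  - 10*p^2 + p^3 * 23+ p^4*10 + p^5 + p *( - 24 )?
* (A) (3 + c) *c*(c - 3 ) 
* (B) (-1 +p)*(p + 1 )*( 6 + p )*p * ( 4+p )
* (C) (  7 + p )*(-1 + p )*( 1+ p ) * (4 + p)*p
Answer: B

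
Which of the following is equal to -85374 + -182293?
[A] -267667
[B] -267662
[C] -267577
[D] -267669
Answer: A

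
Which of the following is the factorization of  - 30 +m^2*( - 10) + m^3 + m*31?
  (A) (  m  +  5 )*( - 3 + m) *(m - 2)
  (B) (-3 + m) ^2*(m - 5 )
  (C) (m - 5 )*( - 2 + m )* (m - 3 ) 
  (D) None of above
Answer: C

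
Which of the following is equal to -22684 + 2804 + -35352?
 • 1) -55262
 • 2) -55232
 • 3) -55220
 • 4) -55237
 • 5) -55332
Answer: 2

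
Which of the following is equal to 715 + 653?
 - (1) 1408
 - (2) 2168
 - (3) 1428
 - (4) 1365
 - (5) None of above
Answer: 5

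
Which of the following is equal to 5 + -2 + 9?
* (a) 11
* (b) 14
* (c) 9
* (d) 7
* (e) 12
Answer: e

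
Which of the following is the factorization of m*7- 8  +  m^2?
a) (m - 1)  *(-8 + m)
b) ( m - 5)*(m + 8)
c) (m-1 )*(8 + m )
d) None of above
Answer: c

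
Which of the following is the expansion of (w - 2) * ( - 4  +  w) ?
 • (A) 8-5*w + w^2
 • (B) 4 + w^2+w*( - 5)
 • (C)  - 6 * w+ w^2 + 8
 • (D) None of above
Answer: C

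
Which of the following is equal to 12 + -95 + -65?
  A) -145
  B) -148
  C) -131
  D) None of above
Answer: B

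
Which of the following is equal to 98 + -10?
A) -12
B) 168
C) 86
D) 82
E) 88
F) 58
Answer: E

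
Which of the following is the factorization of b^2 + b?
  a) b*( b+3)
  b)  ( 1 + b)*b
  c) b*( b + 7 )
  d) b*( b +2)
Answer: b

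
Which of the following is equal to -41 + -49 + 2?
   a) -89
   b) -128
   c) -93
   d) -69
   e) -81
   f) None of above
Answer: f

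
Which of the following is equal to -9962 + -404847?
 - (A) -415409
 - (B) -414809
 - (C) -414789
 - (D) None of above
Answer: B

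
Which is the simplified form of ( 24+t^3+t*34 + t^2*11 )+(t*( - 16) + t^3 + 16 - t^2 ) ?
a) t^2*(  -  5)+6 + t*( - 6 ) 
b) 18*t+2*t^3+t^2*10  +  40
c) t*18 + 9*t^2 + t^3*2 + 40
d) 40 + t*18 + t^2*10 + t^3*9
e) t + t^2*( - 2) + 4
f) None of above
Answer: b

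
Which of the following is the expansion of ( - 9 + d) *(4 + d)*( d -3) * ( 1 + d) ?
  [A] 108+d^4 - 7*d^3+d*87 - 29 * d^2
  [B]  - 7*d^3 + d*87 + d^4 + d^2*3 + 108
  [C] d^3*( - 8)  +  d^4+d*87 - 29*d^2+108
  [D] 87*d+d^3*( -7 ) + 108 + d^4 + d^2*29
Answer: A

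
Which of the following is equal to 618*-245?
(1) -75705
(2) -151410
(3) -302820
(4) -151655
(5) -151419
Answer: 2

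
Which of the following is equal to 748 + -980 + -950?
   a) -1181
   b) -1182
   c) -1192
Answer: b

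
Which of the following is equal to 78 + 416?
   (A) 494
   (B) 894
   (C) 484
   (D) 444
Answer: A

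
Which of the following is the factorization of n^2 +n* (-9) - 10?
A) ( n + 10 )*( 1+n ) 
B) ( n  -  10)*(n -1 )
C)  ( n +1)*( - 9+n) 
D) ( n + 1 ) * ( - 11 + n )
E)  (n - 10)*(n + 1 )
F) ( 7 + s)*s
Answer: E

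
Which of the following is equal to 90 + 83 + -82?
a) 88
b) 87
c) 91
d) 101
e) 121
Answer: c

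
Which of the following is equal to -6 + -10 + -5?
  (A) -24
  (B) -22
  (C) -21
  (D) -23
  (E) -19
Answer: C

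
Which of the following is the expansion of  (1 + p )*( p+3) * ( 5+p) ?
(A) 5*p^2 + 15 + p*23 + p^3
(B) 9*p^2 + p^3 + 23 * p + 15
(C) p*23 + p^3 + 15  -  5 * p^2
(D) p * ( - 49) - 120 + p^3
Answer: B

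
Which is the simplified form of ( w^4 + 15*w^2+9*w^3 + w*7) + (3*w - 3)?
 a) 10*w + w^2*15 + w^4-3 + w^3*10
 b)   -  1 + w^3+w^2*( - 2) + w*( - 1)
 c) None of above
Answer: c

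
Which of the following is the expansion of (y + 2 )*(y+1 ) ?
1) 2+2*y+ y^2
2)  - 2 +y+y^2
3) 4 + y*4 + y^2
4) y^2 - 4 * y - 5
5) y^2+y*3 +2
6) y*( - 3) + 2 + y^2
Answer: 5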